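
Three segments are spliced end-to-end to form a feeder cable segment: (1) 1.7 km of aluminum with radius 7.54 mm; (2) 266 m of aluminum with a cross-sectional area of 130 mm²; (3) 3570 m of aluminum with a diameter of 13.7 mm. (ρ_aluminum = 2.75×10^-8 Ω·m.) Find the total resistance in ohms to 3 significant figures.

0.984 Ω

Seg 1: A = πr² = π(7.5400e-03 m)² = 1.786e-04 m²
R_1 = (2.75×10^-8)(1700)/(1.786e-04) = 0.2618 Ω
Seg 2: A = 130 mm² = 1.300e-04 m²
R_2 = (2.75×10^-8)(266)/(1.300e-04) = 0.05627 Ω
Seg 3: A = π(d/2)² = π(6.8500e-03 m)² = 1.474e-04 m²
R_3 = (2.75×10^-8)(3570)/(1.474e-04) = 0.666 Ω
R_total = R_1 + R_2 + R_3 = 0.984 Ω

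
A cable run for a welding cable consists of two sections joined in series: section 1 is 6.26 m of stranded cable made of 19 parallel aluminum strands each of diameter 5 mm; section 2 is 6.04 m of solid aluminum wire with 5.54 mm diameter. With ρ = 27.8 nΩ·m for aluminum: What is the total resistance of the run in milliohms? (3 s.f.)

ρ = 27.8 nΩ·m = 2.78×10^-8 Ω·m
Section 1: A_strand = π(2.5000e-03)² = 1.963e-05 m²; R₁ = ρL/(N·A_s) = (2.78×10^-8)(6.26)/(19×1.963e-05) = 4.665×10^-4 Ω
Section 2: A = π(d/2)² = π(2.7700e-03 m)² = 2.411e-05 m²
R₂ = (2.78×10^-8)(6.04)/(2.411e-05) = 0.006966 Ω
R = R₁ + R₂ = 7.43 mΩ

7.43 mΩ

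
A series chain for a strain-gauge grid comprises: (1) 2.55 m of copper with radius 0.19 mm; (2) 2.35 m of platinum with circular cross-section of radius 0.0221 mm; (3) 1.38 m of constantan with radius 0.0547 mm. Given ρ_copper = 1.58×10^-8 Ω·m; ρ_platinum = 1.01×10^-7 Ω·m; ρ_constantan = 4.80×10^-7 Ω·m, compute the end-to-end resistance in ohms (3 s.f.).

Seg 1: A = πr² = π(1.9000e-04 m)² = 1.134e-07 m²
R_1 = (1.58×10^-8)(2.55)/(1.134e-07) = 0.3553 Ω
Seg 2: A = πr² = π(2.2100e-05 m)² = 1.534e-09 m²
R_2 = (1.01×10^-7)(2.35)/(1.534e-09) = 154.7 Ω
Seg 3: A = πr² = π(5.4700e-05 m)² = 9.400e-09 m²
R_3 = (4.80×10^-7)(1.38)/(9.400e-09) = 70.47 Ω
R_total = R_1 + R_2 + R_3 = 226 Ω

226 Ω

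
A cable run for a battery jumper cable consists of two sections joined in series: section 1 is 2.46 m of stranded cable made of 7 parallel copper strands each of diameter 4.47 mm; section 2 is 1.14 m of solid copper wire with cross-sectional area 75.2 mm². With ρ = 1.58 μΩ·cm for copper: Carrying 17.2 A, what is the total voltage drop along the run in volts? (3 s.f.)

ρ = 1.58 μΩ·cm = 1.58×10^-8 Ω·m
Section 1: A_strand = π(2.2350e-03)² = 1.569e-05 m²; R₁ = ρL/(N·A_s) = (1.58×10^-8)(2.46)/(7×1.569e-05) = 3.538×10^-4 Ω
Section 2: A = 75.2 mm² = 7.520e-05 m²
R₂ = (1.58×10^-8)(1.14)/(7.520e-05) = 2.395×10^-4 Ω
R = R₁ + R₂ = 5.933×10^-4 Ω
V = IR = 17.2 × 5.933×10^-4 = 0.0102 V

0.0102 V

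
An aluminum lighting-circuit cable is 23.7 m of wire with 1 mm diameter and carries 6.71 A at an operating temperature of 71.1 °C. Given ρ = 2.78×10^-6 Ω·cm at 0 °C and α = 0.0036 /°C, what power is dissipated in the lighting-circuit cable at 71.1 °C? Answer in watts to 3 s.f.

ρ = 2.78×10^-6 Ω·cm = 2.78×10^-8 Ω·m
A = π(d/2)² = π(5.0000e-04 m)² = 7.854e-07 m²
R₍0₎ = ρL/A = (2.78×10^-8)(23.7)/(7.854e-07) = 0.8389 Ω
R₍71.1₎ = R₍0₎(1 + αΔT) = 0.8389 × (1 + 0.0036×71.1) = 1.054 Ω
P = I²R = (6.71)² × 1.054 = 47.4 W

47.4 W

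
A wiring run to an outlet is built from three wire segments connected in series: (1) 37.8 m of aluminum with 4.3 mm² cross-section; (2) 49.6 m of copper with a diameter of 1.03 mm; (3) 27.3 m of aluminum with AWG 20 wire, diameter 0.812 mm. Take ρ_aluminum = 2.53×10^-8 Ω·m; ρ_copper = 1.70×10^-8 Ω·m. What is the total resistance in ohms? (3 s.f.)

Seg 1: A = 4.3 mm² = 4.300e-06 m²
R_1 = (2.53×10^-8)(37.8)/(4.300e-06) = 0.2224 Ω
Seg 2: A = π(d/2)² = π(5.1500e-04 m)² = 8.332e-07 m²
R_2 = (1.70×10^-8)(49.6)/(8.332e-07) = 1.012 Ω
Seg 3: A = π(0.812/2 mm)² = π(4.0600e-04 m)² = 5.178e-07 m²
R_3 = (2.53×10^-8)(27.3)/(5.178e-07) = 1.334 Ω
R_total = R_1 + R_2 + R_3 = 2.57 Ω

2.57 Ω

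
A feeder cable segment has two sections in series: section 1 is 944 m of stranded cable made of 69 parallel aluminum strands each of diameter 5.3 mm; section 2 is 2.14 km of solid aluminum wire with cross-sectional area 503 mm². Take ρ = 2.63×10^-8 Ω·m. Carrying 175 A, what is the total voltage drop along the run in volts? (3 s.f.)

Section 1: A_strand = π(2.6500e-03)² = 2.206e-05 m²; R₁ = ρL/(N·A_s) = (2.63×10^-8)(944)/(69×2.206e-05) = 0.01631 Ω
Section 2: A = 503 mm² = 5.030e-04 m²
R₂ = (2.63×10^-8)(2140)/(5.030e-04) = 0.1119 Ω
R = R₁ + R₂ = 0.1282 Ω
V = IR = 175 × 0.1282 = 22.4 V

22.4 V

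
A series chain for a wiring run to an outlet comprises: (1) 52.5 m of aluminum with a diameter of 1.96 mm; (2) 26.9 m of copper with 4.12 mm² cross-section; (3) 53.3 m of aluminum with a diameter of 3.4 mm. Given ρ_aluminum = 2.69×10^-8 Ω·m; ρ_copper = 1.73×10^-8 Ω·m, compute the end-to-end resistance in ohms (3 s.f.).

Seg 1: A = π(d/2)² = π(9.8000e-04 m)² = 3.017e-06 m²
R_1 = (2.69×10^-8)(52.5)/(3.017e-06) = 0.4681 Ω
Seg 2: A = 4.12 mm² = 4.120e-06 m²
R_2 = (1.73×10^-8)(26.9)/(4.120e-06) = 0.113 Ω
Seg 3: A = π(d/2)² = π(1.7000e-03 m)² = 9.079e-06 m²
R_3 = (2.69×10^-8)(53.3)/(9.079e-06) = 0.1579 Ω
R_total = R_1 + R_2 + R_3 = 0.739 Ω

0.739 Ω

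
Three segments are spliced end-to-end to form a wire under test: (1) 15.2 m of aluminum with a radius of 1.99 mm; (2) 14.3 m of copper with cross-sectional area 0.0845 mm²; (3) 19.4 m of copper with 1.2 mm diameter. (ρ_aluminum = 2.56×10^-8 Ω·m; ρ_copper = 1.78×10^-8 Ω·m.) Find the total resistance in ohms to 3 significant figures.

3.35 Ω

Seg 1: A = πr² = π(1.9900e-03 m)² = 1.244e-05 m²
R_1 = (2.56×10^-8)(15.2)/(1.244e-05) = 0.03128 Ω
Seg 2: A = 0.0845 mm² = 8.450e-08 m²
R_2 = (1.78×10^-8)(14.3)/(8.450e-08) = 3.012 Ω
Seg 3: A = π(d/2)² = π(6.0000e-04 m)² = 1.131e-06 m²
R_3 = (1.78×10^-8)(19.4)/(1.131e-06) = 0.3053 Ω
R_total = R_1 + R_2 + R_3 = 3.35 Ω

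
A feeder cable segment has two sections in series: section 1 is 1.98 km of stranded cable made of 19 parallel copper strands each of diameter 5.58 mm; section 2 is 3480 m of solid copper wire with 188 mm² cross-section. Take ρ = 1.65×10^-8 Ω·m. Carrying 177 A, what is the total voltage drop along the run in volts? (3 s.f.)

66.5 V

Section 1: A_strand = π(2.7900e-03)² = 2.445e-05 m²; R₁ = ρL/(N·A_s) = (1.65×10^-8)(1980)/(19×2.445e-05) = 0.07031 Ω
Section 2: A = 188 mm² = 1.880e-04 m²
R₂ = (1.65×10^-8)(3480)/(1.880e-04) = 0.3054 Ω
R = R₁ + R₂ = 0.3757 Ω
V = IR = 177 × 0.3757 = 66.5 V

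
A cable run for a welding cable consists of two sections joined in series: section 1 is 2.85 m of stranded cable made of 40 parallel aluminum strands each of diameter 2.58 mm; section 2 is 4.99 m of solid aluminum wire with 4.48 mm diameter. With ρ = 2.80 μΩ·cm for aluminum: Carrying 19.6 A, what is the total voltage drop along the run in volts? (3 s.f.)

0.181 V

ρ = 2.80 μΩ·cm = 2.80×10^-8 Ω·m
Section 1: A_strand = π(1.2900e-03)² = 5.228e-06 m²; R₁ = ρL/(N·A_s) = (2.80×10^-8)(2.85)/(40×5.228e-06) = 3.816×10^-4 Ω
Section 2: A = π(d/2)² = π(2.2400e-03 m)² = 1.576e-05 m²
R₂ = (2.80×10^-8)(4.99)/(1.576e-05) = 0.008864 Ω
R = R₁ + R₂ = 0.009245 Ω
V = IR = 19.6 × 0.009245 = 0.181 V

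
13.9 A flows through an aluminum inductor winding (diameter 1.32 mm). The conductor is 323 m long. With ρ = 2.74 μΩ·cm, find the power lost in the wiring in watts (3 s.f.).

ρ = 2.74 μΩ·cm = 2.74×10^-8 Ω·m
A = π(d/2)² = π(6.6000e-04 m)² = 1.368e-06 m²
R = ρL/A = (2.74×10^-8)(323)/(1.368e-06) = 6.467 Ω
P = I²R = (13.9)² × 6.467 = 1250 W

1250 W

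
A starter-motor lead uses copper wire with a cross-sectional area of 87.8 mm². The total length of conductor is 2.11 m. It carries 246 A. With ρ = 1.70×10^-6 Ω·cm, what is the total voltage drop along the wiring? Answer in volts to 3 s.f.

ρ = 1.70×10^-6 Ω·cm = 1.70×10^-8 Ω·m
A = 87.8 mm² = 8.780e-05 m²
R = ρL/A = (1.70×10^-8)(2.11)/(8.780e-05) = 4.085×10^-4 Ω
V = IR = 246 × 4.085×10^-4 = 0.101 V

0.101 V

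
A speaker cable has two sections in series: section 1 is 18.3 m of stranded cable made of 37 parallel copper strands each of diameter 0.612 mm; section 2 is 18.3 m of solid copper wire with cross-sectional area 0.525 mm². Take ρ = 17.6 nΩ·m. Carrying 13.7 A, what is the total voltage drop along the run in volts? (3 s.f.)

8.81 V

ρ = 17.6 nΩ·m = 1.76×10^-8 Ω·m
Section 1: A_strand = π(3.0600e-04)² = 2.942e-07 m²; R₁ = ρL/(N·A_s) = (1.76×10^-8)(18.3)/(37×2.942e-07) = 0.02959 Ω
Section 2: A = 0.525 mm² = 5.250e-07 m²
R₂ = (1.76×10^-8)(18.3)/(5.250e-07) = 0.6135 Ω
R = R₁ + R₂ = 0.6431 Ω
V = IR = 13.7 × 0.6431 = 8.81 V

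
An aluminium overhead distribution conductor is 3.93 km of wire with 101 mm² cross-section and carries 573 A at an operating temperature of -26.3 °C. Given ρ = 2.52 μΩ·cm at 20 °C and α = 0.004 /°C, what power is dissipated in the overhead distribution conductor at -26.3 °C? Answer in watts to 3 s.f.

ρ = 2.52 μΩ·cm = 2.52×10^-8 Ω·m
A = 101 mm² = 1.010e-04 m²
R₍20₎ = ρL/A = (2.52×10^-8)(3930)/(1.010e-04) = 0.9806 Ω
R₍-26.3₎ = R₍20₎(1 + αΔT) = 0.9806 × (1 + 0.004×-46.3) = 0.799 Ω
P = I²R = (573)² × 0.799 = 2.62×10^5 W

2.62×10^5 W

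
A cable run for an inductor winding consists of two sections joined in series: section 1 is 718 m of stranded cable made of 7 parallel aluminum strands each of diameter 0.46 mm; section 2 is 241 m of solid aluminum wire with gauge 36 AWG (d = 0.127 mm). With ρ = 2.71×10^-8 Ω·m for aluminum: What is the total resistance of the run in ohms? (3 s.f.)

Section 1: A_strand = π(2.3000e-04)² = 1.662e-07 m²; R₁ = ρL/(N·A_s) = (2.71×10^-8)(718)/(7×1.662e-07) = 16.73 Ω
Section 2: A = π(0.127/2 mm)² = π(6.3500e-05 m)² = 1.267e-08 m²
R₂ = (2.71×10^-8)(241)/(1.267e-08) = 515.6 Ω
R = R₁ + R₂ = 532 Ω

532 Ω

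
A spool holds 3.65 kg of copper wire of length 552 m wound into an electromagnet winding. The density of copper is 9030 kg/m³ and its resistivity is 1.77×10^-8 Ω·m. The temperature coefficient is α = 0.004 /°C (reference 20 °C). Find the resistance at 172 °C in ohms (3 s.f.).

21.5 Ω

A = m/(density·L) = 3.65/(9030×552) = 7.3226e-07 m²
R = ρL/A = (1.77×10^-8)(552)/(7.3226e-07) = 13.34 Ω
R(172 °C) = 13.34 × (1 + 0.004×152) = 21.5 Ω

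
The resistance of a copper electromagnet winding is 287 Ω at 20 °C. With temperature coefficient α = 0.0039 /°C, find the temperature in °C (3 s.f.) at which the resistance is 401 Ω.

122 °C

R = R₀(1 + α(T − T₀)) ⇒ T = T₀ + (R/R₀ − 1)/α
T = 20 + (401/287 − 1)/0.0039 = 20 + (0.3972)/0.0039 = 122 °C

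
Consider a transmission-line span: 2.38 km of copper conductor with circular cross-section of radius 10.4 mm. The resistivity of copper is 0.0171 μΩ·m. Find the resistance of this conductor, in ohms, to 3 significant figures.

0.120 Ω

ρ = 0.0171 μΩ·m = 1.71×10^-8 Ω·m
A = πr² = π(1.0400e-02 m)² = 3.398e-04 m²
R = ρL/A = (1.71×10^-8)(2380 m)/(3.398e-04 m²) = 0.120 Ω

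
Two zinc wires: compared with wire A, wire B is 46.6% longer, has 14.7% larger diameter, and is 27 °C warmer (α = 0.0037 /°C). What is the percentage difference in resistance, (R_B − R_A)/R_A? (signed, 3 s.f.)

22.6%

R ∝ ρL/d² with ρ ∝ (1+αΔT), so R_B/R_A = (1 + 46.6/100) × (1 + 14.7/100)⁻² × (1 + 0.0037×27)
= 1.466 × 0.7601 × 1.1 = 1.226
(R_B − R_A)/R_A = 1.226 − 1 = 22.6%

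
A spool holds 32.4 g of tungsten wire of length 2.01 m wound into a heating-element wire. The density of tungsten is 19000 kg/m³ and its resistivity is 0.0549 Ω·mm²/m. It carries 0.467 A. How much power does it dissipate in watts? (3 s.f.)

ρ = 0.0549 Ω·mm²/m = 5.49×10^-8 Ω·m
A = m/(density·L) = 0.0324/(19000×2.01) = 8.4839e-07 m²
R = ρL/A = (5.49×10^-8)(2.01)/(8.4839e-07) = 0.1301 Ω
P = I²R = (0.467)² × 0.1301 = 0.0284 W

0.0284 W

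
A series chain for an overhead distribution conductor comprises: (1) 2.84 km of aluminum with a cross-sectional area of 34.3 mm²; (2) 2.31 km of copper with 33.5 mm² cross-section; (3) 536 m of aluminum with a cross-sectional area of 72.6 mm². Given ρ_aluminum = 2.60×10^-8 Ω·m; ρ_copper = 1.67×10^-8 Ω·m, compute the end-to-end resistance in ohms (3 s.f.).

Seg 1: A = 34.3 mm² = 3.430e-05 m²
R_1 = (2.60×10^-8)(2840)/(3.430e-05) = 2.153 Ω
Seg 2: A = 33.5 mm² = 3.350e-05 m²
R_2 = (1.67×10^-8)(2310)/(3.350e-05) = 1.152 Ω
Seg 3: A = 72.6 mm² = 7.260e-05 m²
R_3 = (2.60×10^-8)(536)/(7.260e-05) = 0.192 Ω
R_total = R_1 + R_2 + R_3 = 3.50 Ω

3.50 Ω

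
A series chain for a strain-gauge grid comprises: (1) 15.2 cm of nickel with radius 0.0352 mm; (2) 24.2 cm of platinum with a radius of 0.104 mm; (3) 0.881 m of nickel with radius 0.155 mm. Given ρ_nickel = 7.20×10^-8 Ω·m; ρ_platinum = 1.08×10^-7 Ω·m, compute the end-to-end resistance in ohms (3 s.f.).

4.42 Ω

Seg 1: A = πr² = π(3.5200e-05 m)² = 3.893e-09 m²
R_1 = (7.20×10^-8)(0.152)/(3.893e-09) = 2.812 Ω
Seg 2: A = πr² = π(1.0400e-04 m)² = 3.398e-08 m²
R_2 = (1.08×10^-7)(0.242)/(3.398e-08) = 0.7692 Ω
Seg 3: A = πr² = π(1.5500e-04 m)² = 7.548e-08 m²
R_3 = (7.20×10^-8)(0.881)/(7.548e-08) = 0.8404 Ω
R_total = R_1 + R_2 + R_3 = 4.42 Ω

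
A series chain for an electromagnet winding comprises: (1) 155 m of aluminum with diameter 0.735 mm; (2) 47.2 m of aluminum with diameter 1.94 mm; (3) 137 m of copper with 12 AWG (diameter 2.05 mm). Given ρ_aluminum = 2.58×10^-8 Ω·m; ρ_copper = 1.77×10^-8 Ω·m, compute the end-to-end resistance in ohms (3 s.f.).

10.6 Ω

Seg 1: A = π(d/2)² = π(3.6750e-04 m)² = 4.243e-07 m²
R_1 = (2.58×10^-8)(155)/(4.243e-07) = 9.425 Ω
Seg 2: A = π(d/2)² = π(9.7000e-04 m)² = 2.956e-06 m²
R_2 = (2.58×10^-8)(47.2)/(2.956e-06) = 0.412 Ω
Seg 3: A = π(2.05/2 mm)² = π(1.0250e-03 m)² = 3.301e-06 m²
R_3 = (1.77×10^-8)(137)/(3.301e-06) = 0.7347 Ω
R_total = R_1 + R_2 + R_3 = 10.6 Ω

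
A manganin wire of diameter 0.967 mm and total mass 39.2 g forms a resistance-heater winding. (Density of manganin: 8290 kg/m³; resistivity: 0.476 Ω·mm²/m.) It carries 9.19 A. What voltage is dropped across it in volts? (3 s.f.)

38.4 V

ρ = 0.476 Ω·mm²/m = 4.76×10^-7 Ω·m
A = π(d/2)² = π(4.8350e-04 m)² = 7.3442e-07 m²
L = m/(density·A) = 0.0392/(8290×7.3442e-07) = 6.439 m
R = ρL/A = (4.76×10^-7)(6.439)/(7.3442e-07) = 4.173 Ω
V = IR = 9.19 × 4.173 = 38.4 V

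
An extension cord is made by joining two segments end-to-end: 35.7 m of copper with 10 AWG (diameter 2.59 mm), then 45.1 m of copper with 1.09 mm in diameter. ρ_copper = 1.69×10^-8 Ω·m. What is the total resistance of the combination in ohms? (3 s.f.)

0.931 Ω

Segment 1: A = π(2.59/2 mm)² = π(1.2950e-03 m)² = 5.269e-06 m²
R₁ = ρL/A = (1.69×10^-8)(35.7)/(5.269e-06) = 0.1145 Ω
Segment 2: A = π(d/2)² = π(5.4500e-04 m)² = 9.331e-07 m²
R₂ = (1.69×10^-8)(45.1)/(9.331e-07) = 0.8168 Ω
R = R₁ + R₂ = 0.931 Ω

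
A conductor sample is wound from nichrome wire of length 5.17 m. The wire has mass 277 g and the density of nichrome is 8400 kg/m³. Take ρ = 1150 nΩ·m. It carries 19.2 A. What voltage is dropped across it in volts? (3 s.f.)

17.9 V

ρ = 1150 nΩ·m = 1.15×10^-6 Ω·m
A = m/(density·L) = 0.277/(8400×5.17) = 6.3784e-06 m²
R = ρL/A = (1.15×10^-6)(5.17)/(6.3784e-06) = 0.9321 Ω
V = IR = 19.2 × 0.9321 = 17.9 V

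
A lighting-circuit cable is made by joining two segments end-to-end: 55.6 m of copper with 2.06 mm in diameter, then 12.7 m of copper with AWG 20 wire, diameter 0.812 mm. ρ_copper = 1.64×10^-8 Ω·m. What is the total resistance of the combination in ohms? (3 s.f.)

0.676 Ω

Segment 1: A = π(d/2)² = π(1.0300e-03 m)² = 3.333e-06 m²
R₁ = ρL/A = (1.64×10^-8)(55.6)/(3.333e-06) = 0.2736 Ω
Segment 2: A = π(0.812/2 mm)² = π(4.0600e-04 m)² = 5.178e-07 m²
R₂ = (1.64×10^-8)(12.7)/(5.178e-07) = 0.4022 Ω
R = R₁ + R₂ = 0.676 Ω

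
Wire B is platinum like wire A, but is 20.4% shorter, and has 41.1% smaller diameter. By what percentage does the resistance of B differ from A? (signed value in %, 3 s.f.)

129%

R ∝ L/d², so R_B/R_A = (1 − 20.4/100) × (1 − 41.1/100)⁻²
= 0.796 × 2.882 = 2.295
(R_B − R_A)/R_A = 2.295 − 1 = 129%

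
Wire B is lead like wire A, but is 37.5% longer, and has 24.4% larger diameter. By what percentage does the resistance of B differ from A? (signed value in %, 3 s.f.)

-11.1%

R ∝ L/d², so R_B/R_A = (1 + 37.5/100) × (1 + 24.4/100)⁻²
= 1.375 × 0.6462 = 0.8885
(R_B − R_A)/R_A = 0.8885 − 1 = -11.1%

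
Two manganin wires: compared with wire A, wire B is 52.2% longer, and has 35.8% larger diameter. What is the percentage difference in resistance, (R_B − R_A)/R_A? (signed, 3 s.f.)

R ∝ L/d², so R_B/R_A = (1 + 52.2/100) × (1 + 35.8/100)⁻²
= 1.522 × 0.5423 = 0.8253
(R_B − R_A)/R_A = 0.8253 − 1 = -17.5%

-17.5%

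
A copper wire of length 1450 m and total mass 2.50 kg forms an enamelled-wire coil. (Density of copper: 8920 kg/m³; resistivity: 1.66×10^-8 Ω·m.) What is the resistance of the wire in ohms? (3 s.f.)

125 Ω

A = m/(density·L) = 2.5/(8920×1450) = 1.9329e-07 m²
R = ρL/A = (1.66×10^-8)(1450)/(1.9329e-07) = 125 Ω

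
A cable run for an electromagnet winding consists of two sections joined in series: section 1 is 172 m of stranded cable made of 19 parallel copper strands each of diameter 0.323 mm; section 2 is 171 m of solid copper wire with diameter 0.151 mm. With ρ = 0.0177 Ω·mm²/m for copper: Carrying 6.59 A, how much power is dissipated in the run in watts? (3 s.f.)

ρ = 0.0177 Ω·mm²/m = 1.77×10^-8 Ω·m
Section 1: A_strand = π(1.6150e-04)² = 8.194e-08 m²; R₁ = ρL/(N·A_s) = (1.77×10^-8)(172)/(19×8.194e-08) = 1.955 Ω
Section 2: A = π(d/2)² = π(7.5500e-05 m)² = 1.791e-08 m²
R₂ = (1.77×10^-8)(171)/(1.791e-08) = 169 Ω
R = R₁ + R₂ = 171 Ω
P = I²R = (6.59)² × 171 = 7420 W

7420 W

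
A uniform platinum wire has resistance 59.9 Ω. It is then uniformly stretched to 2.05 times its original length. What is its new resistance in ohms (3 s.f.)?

252 Ω

Volume constant ⇒ A' = A/k with k = 2.05. R' = ρ(kL)/(A/k) = k²R.
R' = 4.202 × 59.9 = 252 Ω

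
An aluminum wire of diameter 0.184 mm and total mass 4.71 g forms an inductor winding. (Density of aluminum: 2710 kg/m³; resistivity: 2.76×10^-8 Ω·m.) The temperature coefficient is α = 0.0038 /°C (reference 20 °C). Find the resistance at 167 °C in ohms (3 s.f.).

A = π(d/2)² = π(9.2000e-05 m)² = 2.6590e-08 m²
L = m/(density·A) = 0.00471/(2710×2.6590e-08) = 65.36 m
R = ρL/A = (2.76×10^-8)(65.36)/(2.6590e-08) = 67.84 Ω
R(167 °C) = 67.84 × (1 + 0.0038×147) = 106 Ω

106 Ω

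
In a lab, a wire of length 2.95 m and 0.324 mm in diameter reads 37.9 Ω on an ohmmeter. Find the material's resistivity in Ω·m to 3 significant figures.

A = π(d/2)² = π(1.6200e-04 m)² = 8.245e-08 m²
ρ = RA/L = (37.9)(8.245e-08)/(2.95) = 1.06×10^-6 Ω·m

1.06×10^-6 Ω·m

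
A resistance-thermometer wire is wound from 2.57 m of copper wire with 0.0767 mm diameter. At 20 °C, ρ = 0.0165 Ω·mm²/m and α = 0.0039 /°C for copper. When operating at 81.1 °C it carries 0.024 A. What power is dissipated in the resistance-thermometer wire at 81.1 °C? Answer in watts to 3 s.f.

ρ = 0.0165 Ω·mm²/m = 1.65×10^-8 Ω·m
A = π(d/2)² = π(3.8350e-05 m)² = 4.620e-09 m²
R₍20₎ = ρL/A = (1.65×10^-8)(2.57)/(4.620e-09) = 9.178 Ω
R₍81.1₎ = R₍20₎(1 + αΔT) = 9.178 × (1 + 0.0039×61.1) = 11.36 Ω
P = I²R = (0.024)² × 11.36 = 0.00655 W

0.00655 W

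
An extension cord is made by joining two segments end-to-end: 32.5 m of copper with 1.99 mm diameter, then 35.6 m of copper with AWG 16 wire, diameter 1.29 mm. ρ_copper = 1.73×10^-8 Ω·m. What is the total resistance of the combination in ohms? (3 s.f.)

Segment 1: A = π(d/2)² = π(9.9500e-04 m)² = 3.110e-06 m²
R₁ = ρL/A = (1.73×10^-8)(32.5)/(3.110e-06) = 0.1808 Ω
Segment 2: A = π(1.29/2 mm)² = π(6.4500e-04 m)² = 1.307e-06 m²
R₂ = (1.73×10^-8)(35.6)/(1.307e-06) = 0.4712 Ω
R = R₁ + R₂ = 0.652 Ω

0.652 Ω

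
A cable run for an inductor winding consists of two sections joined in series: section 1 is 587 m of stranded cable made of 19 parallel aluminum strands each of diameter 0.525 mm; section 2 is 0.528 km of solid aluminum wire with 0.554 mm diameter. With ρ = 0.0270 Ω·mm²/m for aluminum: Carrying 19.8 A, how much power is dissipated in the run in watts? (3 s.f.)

24700 W

ρ = 0.0270 Ω·mm²/m = 2.70×10^-8 Ω·m
Section 1: A_strand = π(2.6250e-04)² = 2.165e-07 m²; R₁ = ρL/(N·A_s) = (2.70×10^-8)(587)/(19×2.165e-07) = 3.853 Ω
Section 2: A = π(d/2)² = π(2.7700e-04 m)² = 2.411e-07 m²
R₂ = (2.70×10^-8)(528)/(2.411e-07) = 59.14 Ω
R = R₁ + R₂ = 62.99 Ω
P = I²R = (19.8)² × 62.99 = 24700 W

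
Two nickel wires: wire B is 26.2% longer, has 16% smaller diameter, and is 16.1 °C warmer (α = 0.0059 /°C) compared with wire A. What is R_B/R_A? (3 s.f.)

1.96

R ∝ ρL/d² with ρ ∝ (1+αΔT), so R_B/R_A = (1 + 26.2/100) × (1 − 16/100)⁻² × (1 + 0.0059×16.1)
= 1.262 × 1.417 × 1.095 = 1.96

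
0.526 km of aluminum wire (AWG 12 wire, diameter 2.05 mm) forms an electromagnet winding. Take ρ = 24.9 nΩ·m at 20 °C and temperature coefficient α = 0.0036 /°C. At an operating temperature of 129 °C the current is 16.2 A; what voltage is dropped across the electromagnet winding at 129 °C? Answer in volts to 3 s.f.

89.5 V

ρ = 24.9 nΩ·m = 2.49×10^-8 Ω·m
A = π(2.05/2 mm)² = π(1.0250e-03 m)² = 3.301e-06 m²
R₍20₎ = ρL/A = (2.49×10^-8)(526)/(3.301e-06) = 3.968 Ω
R₍129₎ = R₍20₎(1 + αΔT) = 3.968 × (1 + 0.0036×109) = 5.525 Ω
V = IR = 16.2 × 5.525 = 89.5 V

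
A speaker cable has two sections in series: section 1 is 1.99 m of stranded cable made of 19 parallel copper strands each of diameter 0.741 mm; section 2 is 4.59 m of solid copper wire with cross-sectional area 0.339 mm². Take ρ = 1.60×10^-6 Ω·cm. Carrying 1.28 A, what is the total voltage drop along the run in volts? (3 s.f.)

0.282 V

ρ = 1.60×10^-6 Ω·cm = 1.60×10^-8 Ω·m
Section 1: A_strand = π(3.7050e-04)² = 4.312e-07 m²; R₁ = ρL/(N·A_s) = (1.60×10^-8)(1.99)/(19×4.312e-07) = 0.003886 Ω
Section 2: A = 0.339 mm² = 3.390e-07 m²
R₂ = (1.60×10^-8)(4.59)/(3.390e-07) = 0.2166 Ω
R = R₁ + R₂ = 0.2205 Ω
V = IR = 1.28 × 0.2205 = 0.282 V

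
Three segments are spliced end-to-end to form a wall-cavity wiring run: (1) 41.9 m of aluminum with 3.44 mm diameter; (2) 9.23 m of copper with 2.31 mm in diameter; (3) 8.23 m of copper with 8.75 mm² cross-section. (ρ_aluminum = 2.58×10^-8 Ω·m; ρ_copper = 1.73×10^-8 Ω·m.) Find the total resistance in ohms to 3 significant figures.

0.171 Ω

Seg 1: A = π(d/2)² = π(1.7200e-03 m)² = 9.294e-06 m²
R_1 = (2.58×10^-8)(41.9)/(9.294e-06) = 0.1163 Ω
Seg 2: A = π(d/2)² = π(1.1550e-03 m)² = 4.191e-06 m²
R_2 = (1.73×10^-8)(9.23)/(4.191e-06) = 0.0381 Ω
Seg 3: A = 8.75 mm² = 8.750e-06 m²
R_3 = (1.73×10^-8)(8.23)/(8.750e-06) = 0.01627 Ω
R_total = R_1 + R_2 + R_3 = 0.171 Ω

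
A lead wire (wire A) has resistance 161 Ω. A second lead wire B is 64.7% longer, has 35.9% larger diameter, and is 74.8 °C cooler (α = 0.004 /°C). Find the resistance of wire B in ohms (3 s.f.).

R ∝ ρL/d² with ρ ∝ (1+αΔT), so R_B/R_A = (1 + 64.7/100) × (1 + 35.9/100)⁻² × (1 − 0.004×74.8)
= 1.647 × 0.5414 × 0.7008 = 0.625
R_B = 0.625 × 161 = 101 Ω

101 Ω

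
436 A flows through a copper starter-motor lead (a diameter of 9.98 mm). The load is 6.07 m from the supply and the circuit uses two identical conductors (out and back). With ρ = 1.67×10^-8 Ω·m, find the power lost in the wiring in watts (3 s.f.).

493 W

A = π(d/2)² = π(4.9900e-03 m)² = 7.823e-05 m²
Total conductor length (both ways) L = 2 × 6.07 = 12.14 m
R = ρL/A = (1.67×10^-8)(12.14)/(7.823e-05) = 0.002592 Ω
P = I²R = (436)² × 0.002592 = 493 W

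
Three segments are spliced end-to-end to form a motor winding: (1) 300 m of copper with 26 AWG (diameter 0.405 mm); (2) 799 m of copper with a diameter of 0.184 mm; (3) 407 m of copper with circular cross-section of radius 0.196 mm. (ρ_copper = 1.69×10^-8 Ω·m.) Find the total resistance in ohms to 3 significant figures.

Seg 1: A = π(0.405/2 mm)² = π(2.0250e-04 m)² = 1.288e-07 m²
R_1 = (1.69×10^-8)(300)/(1.288e-07) = 39.36 Ω
Seg 2: A = π(d/2)² = π(9.2000e-05 m)² = 2.659e-08 m²
R_2 = (1.69×10^-8)(799)/(2.659e-08) = 507.8 Ω
Seg 3: A = πr² = π(1.9600e-04 m)² = 1.207e-07 m²
R_3 = (1.69×10^-8)(407)/(1.207e-07) = 56.99 Ω
R_total = R_1 + R_2 + R_3 = 604 Ω

604 Ω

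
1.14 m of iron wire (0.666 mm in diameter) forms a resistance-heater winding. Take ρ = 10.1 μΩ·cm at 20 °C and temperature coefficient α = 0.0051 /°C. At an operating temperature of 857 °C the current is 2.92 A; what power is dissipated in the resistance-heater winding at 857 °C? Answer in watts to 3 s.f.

14.8 W

ρ = 10.1 μΩ·cm = 1.01×10^-7 Ω·m
A = π(d/2)² = π(3.3300e-04 m)² = 3.484e-07 m²
R₍20₎ = ρL/A = (1.01×10^-7)(1.14)/(3.484e-07) = 0.3305 Ω
R₍857₎ = R₍20₎(1 + αΔT) = 0.3305 × (1 + 0.0051×837) = 1.741 Ω
P = I²R = (2.92)² × 1.741 = 14.8 W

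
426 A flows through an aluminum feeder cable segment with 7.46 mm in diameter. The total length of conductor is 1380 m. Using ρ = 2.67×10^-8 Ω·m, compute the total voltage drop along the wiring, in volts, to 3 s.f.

359 V

A = π(d/2)² = π(3.7300e-03 m)² = 4.371e-05 m²
R = ρL/A = (2.67×10^-8)(1380)/(4.371e-05) = 0.843 Ω
V = IR = 426 × 0.843 = 359 V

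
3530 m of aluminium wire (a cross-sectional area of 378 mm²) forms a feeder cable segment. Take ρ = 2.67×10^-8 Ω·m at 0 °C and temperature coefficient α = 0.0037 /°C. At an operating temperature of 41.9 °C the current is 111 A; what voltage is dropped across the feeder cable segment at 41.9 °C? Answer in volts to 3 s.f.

32.0 V

A = 378 mm² = 3.780e-04 m²
R₍0₎ = ρL/A = (2.67×10^-8)(3530)/(3.780e-04) = 0.2493 Ω
R₍41.9₎ = R₍0₎(1 + αΔT) = 0.2493 × (1 + 0.0037×41.9) = 0.288 Ω
V = IR = 111 × 0.288 = 32.0 V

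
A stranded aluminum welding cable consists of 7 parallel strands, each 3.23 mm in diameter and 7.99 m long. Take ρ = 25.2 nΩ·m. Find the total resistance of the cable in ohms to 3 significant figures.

0.00351 Ω

ρ = 25.2 nΩ·m = 2.52×10^-8 Ω·m
A_strand = π(1.6150e-03 m)² = 8.194e-06 m²
R_strand = ρL/A = (2.52×10^-8)(7.99)/(8.194e-06) = 0.02457 Ω
R_total = R_strand/N = 0.02457/7 = 0.00351 Ω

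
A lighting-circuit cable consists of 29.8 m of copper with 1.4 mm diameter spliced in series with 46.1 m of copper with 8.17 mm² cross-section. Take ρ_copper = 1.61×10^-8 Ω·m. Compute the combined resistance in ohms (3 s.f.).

Segment 1: A = π(d/2)² = π(7.0000e-04 m)² = 1.539e-06 m²
R₁ = ρL/A = (1.61×10^-8)(29.8)/(1.539e-06) = 0.3117 Ω
Segment 2: A = 8.17 mm² = 8.170e-06 m²
R₂ = (1.61×10^-8)(46.1)/(8.170e-06) = 0.09085 Ω
R = R₁ + R₂ = 0.403 Ω

0.403 Ω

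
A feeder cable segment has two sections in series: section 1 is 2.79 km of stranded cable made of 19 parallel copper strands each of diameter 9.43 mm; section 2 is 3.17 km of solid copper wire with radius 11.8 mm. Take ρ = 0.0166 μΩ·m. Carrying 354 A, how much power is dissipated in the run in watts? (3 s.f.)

19400 W

ρ = 0.0166 μΩ·m = 1.66×10^-8 Ω·m
Section 1: A_strand = π(4.7150e-03)² = 6.984e-05 m²; R₁ = ρL/(N·A_s) = (1.66×10^-8)(2790)/(19×6.984e-05) = 0.0349 Ω
Section 2: A = πr² = π(1.1800e-02 m)² = 4.374e-04 m²
R₂ = (1.66×10^-8)(3170)/(4.374e-04) = 0.1203 Ω
R = R₁ + R₂ = 0.1552 Ω
P = I²R = (354)² × 0.1552 = 19400 W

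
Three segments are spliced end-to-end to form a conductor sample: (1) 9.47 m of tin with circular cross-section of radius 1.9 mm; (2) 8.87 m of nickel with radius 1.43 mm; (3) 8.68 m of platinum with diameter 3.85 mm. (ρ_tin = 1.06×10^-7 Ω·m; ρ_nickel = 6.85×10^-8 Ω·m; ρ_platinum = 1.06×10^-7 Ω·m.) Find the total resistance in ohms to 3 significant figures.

0.262 Ω

Seg 1: A = πr² = π(1.9000e-03 m)² = 1.134e-05 m²
R_1 = (1.06×10^-7)(9.47)/(1.134e-05) = 0.08851 Ω
Seg 2: A = πr² = π(1.4300e-03 m)² = 6.424e-06 m²
R_2 = (6.85×10^-8)(8.87)/(6.424e-06) = 0.09458 Ω
Seg 3: A = π(d/2)² = π(1.9250e-03 m)² = 1.164e-05 m²
R_3 = (1.06×10^-7)(8.68)/(1.164e-05) = 0.07903 Ω
R_total = R_1 + R_2 + R_3 = 0.262 Ω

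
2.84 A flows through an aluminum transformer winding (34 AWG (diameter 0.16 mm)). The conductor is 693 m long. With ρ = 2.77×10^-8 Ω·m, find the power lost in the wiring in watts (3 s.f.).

7700 W

A = π(0.16/2 mm)² = π(8.0000e-05 m)² = 2.011e-08 m²
R = ρL/A = (2.77×10^-8)(693)/(2.011e-08) = 954.7 Ω
P = I²R = (2.84)² × 954.7 = 7700 W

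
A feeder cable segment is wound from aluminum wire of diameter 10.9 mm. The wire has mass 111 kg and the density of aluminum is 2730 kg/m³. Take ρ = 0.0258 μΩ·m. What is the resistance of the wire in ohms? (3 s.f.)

0.120 Ω

ρ = 0.0258 μΩ·m = 2.58×10^-8 Ω·m
A = π(d/2)² = π(5.4500e-03 m)² = 9.3313e-05 m²
L = m/(density·A) = 111/(2730×9.3313e-05) = 435.7 m
R = ρL/A = (2.58×10^-8)(435.7)/(9.3313e-05) = 0.120 Ω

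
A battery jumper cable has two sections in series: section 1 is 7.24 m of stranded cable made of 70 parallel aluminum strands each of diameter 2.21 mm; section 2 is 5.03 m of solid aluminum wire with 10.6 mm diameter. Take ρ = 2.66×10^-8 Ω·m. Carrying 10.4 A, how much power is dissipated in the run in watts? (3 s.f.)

Section 1: A_strand = π(1.1050e-03)² = 3.836e-06 m²; R₁ = ρL/(N·A_s) = (2.66×10^-8)(7.24)/(70×3.836e-06) = 7.172×10^-4 Ω
Section 2: A = π(d/2)² = π(5.3000e-03 m)² = 8.825e-05 m²
R₂ = (2.66×10^-8)(5.03)/(8.825e-05) = 0.001516 Ω
R = R₁ + R₂ = 0.002233 Ω
P = I²R = (10.4)² × 0.002233 = 0.242 W

0.242 W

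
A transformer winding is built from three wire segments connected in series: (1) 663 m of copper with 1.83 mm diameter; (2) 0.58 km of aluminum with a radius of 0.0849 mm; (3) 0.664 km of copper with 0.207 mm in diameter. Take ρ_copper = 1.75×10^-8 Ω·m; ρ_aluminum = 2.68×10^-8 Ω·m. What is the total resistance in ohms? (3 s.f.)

Seg 1: A = π(d/2)² = π(9.1500e-04 m)² = 2.630e-06 m²
R_1 = (1.75×10^-8)(663)/(2.630e-06) = 4.411 Ω
Seg 2: A = πr² = π(8.4900e-05 m)² = 2.264e-08 m²
R_2 = (2.68×10^-8)(580)/(2.264e-08) = 686.4 Ω
Seg 3: A = π(d/2)² = π(1.0350e-04 m)² = 3.365e-08 m²
R_3 = (1.75×10^-8)(664)/(3.365e-08) = 345.3 Ω
R_total = R_1 + R_2 + R_3 = 1040 Ω

1040 Ω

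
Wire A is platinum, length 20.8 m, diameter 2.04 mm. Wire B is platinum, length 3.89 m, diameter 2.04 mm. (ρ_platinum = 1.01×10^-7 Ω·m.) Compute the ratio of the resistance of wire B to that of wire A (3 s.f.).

R ∝ ρL/d², so R_B/R_A = (L_B/L_A)
= (3.89/20.8) = 0.187

0.187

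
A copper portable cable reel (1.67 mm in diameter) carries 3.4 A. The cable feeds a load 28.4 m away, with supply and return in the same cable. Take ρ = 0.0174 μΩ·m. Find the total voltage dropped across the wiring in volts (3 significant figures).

1.53 V

ρ = 0.0174 μΩ·m = 1.74×10^-8 Ω·m
A = π(d/2)² = π(8.3500e-04 m)² = 2.190e-06 m²
Total conductor length (both ways) L = 2 × 28.4 = 56.8 m
R = ρL/A = (1.74×10^-8)(56.8)/(2.190e-06) = 0.4512 Ω
V = IR = 3.4 × 0.4512 = 1.53 V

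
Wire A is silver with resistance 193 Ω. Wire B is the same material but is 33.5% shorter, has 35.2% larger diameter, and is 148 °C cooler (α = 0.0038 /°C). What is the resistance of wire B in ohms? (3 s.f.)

30.7 Ω

R ∝ ρL/d² with ρ ∝ (1+αΔT), so R_B/R_A = (1 − 33.5/100) × (1 + 35.2/100)⁻² × (1 − 0.0038×148)
= 0.665 × 0.5471 × 0.4376 = 0.1592
R_B = 0.1592 × 193 = 30.7 Ω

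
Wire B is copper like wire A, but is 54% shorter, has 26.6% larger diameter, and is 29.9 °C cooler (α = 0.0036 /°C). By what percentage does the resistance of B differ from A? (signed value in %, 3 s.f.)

R ∝ ρL/d² with ρ ∝ (1+αΔT), so R_B/R_A = (1 − 54/100) × (1 + 26.6/100)⁻² × (1 − 0.0036×29.9)
= 0.46 × 0.6239 × 0.8924 = 0.2561
(R_B − R_A)/R_A = 0.2561 − 1 = -74.4%

-74.4%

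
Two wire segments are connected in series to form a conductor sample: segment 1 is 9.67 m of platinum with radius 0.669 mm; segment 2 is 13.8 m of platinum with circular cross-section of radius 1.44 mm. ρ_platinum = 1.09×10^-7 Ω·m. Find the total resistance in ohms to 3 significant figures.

Segment 1: A = πr² = π(6.6900e-04 m)² = 1.406e-06 m²
R₁ = ρL/A = (1.09×10^-7)(9.67)/(1.406e-06) = 0.7496 Ω
Segment 2: A = πr² = π(1.4400e-03 m)² = 6.514e-06 m²
R₂ = (1.09×10^-7)(13.8)/(6.514e-06) = 0.2309 Ω
R = R₁ + R₂ = 0.981 Ω

0.981 Ω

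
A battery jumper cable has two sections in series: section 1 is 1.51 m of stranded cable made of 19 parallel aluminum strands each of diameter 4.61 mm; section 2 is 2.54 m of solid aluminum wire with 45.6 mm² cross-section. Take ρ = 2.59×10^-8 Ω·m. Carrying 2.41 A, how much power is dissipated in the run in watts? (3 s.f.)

0.00910 W

Section 1: A_strand = π(2.3050e-03)² = 1.669e-05 m²; R₁ = ρL/(N·A_s) = (2.59×10^-8)(1.51)/(19×1.669e-05) = 1.233×10^-4 Ω
Section 2: A = 45.6 mm² = 4.560e-05 m²
R₂ = (2.59×10^-8)(2.54)/(4.560e-05) = 0.001443 Ω
R = R₁ + R₂ = 0.001566 Ω
P = I²R = (2.41)² × 0.001566 = 0.00910 W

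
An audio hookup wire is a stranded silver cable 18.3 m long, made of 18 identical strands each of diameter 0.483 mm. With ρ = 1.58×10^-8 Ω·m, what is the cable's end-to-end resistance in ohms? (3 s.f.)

A_strand = π(2.4150e-04 m)² = 1.832e-07 m²
R_strand = ρL/A = (1.58×10^-8)(18.3)/(1.832e-07) = 1.578 Ω
R_total = R_strand/N = 1.578/18 = 0.0877 Ω

0.0877 Ω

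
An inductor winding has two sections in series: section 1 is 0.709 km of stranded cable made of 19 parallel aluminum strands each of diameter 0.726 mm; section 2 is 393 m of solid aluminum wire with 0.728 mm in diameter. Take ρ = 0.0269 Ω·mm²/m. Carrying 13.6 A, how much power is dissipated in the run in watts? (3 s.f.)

ρ = 0.0269 Ω·mm²/m = 2.69×10^-8 Ω·m
Section 1: A_strand = π(3.6300e-04)² = 4.140e-07 m²; R₁ = ρL/(N·A_s) = (2.69×10^-8)(709)/(19×4.140e-07) = 2.425 Ω
Section 2: A = π(d/2)² = π(3.6400e-04 m)² = 4.162e-07 m²
R₂ = (2.69×10^-8)(393)/(4.162e-07) = 25.4 Ω
R = R₁ + R₂ = 27.82 Ω
P = I²R = (13.6)² × 27.82 = 5150 W

5150 W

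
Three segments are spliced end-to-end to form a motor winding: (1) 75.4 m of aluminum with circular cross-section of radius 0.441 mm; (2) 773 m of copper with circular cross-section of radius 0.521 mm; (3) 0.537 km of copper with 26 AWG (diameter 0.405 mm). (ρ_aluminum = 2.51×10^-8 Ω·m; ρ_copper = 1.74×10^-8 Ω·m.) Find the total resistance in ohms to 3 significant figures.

Seg 1: A = πr² = π(4.4100e-04 m)² = 6.110e-07 m²
R_1 = (2.51×10^-8)(75.4)/(6.110e-07) = 3.098 Ω
Seg 2: A = πr² = π(5.2100e-04 m)² = 8.528e-07 m²
R_2 = (1.74×10^-8)(773)/(8.528e-07) = 15.77 Ω
Seg 3: A = π(0.405/2 mm)² = π(2.0250e-04 m)² = 1.288e-07 m²
R_3 = (1.74×10^-8)(537)/(1.288e-07) = 72.53 Ω
R_total = R_1 + R_2 + R_3 = 91.4 Ω

91.4 Ω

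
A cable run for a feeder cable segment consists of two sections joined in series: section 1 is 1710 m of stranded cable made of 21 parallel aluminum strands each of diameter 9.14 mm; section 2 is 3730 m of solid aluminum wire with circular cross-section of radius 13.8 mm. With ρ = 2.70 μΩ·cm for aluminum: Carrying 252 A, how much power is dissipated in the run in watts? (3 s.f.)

ρ = 2.70 μΩ·cm = 2.70×10^-8 Ω·m
Section 1: A_strand = π(4.5700e-03)² = 6.561e-05 m²; R₁ = ρL/(N·A_s) = (2.70×10^-8)(1710)/(21×6.561e-05) = 0.03351 Ω
Section 2: A = πr² = π(1.3800e-02 m)² = 5.983e-04 m²
R₂ = (2.70×10^-8)(3730)/(5.983e-04) = 0.1683 Ω
R = R₁ + R₂ = 0.2018 Ω
P = I²R = (252)² × 0.2018 = 12800 W

12800 W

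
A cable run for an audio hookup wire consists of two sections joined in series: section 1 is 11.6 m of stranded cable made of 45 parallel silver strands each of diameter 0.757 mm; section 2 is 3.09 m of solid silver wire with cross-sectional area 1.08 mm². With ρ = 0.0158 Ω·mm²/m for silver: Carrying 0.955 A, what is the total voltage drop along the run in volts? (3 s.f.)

ρ = 0.0158 Ω·mm²/m = 1.58×10^-8 Ω·m
Section 1: A_strand = π(3.7850e-04)² = 4.501e-07 m²; R₁ = ρL/(N·A_s) = (1.58×10^-8)(11.6)/(45×4.501e-07) = 0.009049 Ω
Section 2: A = 1.08 mm² = 1.080e-06 m²
R₂ = (1.58×10^-8)(3.09)/(1.080e-06) = 0.04521 Ω
R = R₁ + R₂ = 0.05425 Ω
V = IR = 0.955 × 0.05425 = 0.0518 V

0.0518 V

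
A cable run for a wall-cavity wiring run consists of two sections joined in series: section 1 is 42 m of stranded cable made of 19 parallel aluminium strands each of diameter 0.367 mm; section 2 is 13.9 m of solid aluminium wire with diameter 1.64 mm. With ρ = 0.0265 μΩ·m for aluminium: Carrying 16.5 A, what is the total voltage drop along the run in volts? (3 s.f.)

ρ = 0.0265 μΩ·m = 2.65×10^-8 Ω·m
Section 1: A_strand = π(1.8350e-04)² = 1.058e-07 m²; R₁ = ρL/(N·A_s) = (2.65×10^-8)(42)/(19×1.058e-07) = 0.5538 Ω
Section 2: A = π(d/2)² = π(8.2000e-04 m)² = 2.112e-06 m²
R₂ = (2.65×10^-8)(13.9)/(2.112e-06) = 0.1744 Ω
R = R₁ + R₂ = 0.7281 Ω
V = IR = 16.5 × 0.7281 = 12.0 V

12.0 V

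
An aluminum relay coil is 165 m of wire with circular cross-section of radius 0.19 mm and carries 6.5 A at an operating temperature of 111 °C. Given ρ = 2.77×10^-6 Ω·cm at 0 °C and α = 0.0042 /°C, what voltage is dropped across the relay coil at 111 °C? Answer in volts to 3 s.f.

ρ = 2.77×10^-6 Ω·cm = 2.77×10^-8 Ω·m
A = πr² = π(1.9000e-04 m)² = 1.134e-07 m²
R₍0₎ = ρL/A = (2.77×10^-8)(165)/(1.134e-07) = 40.3 Ω
R₍111₎ = R₍0₎(1 + αΔT) = 40.3 × (1 + 0.0042×111) = 59.09 Ω
V = IR = 6.5 × 59.09 = 384 V

384 V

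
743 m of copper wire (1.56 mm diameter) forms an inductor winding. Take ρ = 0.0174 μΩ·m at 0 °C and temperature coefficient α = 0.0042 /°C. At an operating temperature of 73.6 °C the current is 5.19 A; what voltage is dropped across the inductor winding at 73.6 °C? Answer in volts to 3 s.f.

46.0 V

ρ = 0.0174 μΩ·m = 1.74×10^-8 Ω·m
A = π(d/2)² = π(7.8000e-04 m)² = 1.911e-06 m²
R₍0₎ = ρL/A = (1.74×10^-8)(743)/(1.911e-06) = 6.764 Ω
R₍73.6₎ = R₍0₎(1 + αΔT) = 6.764 × (1 + 0.0042×73.6) = 8.855 Ω
V = IR = 5.19 × 8.855 = 46.0 V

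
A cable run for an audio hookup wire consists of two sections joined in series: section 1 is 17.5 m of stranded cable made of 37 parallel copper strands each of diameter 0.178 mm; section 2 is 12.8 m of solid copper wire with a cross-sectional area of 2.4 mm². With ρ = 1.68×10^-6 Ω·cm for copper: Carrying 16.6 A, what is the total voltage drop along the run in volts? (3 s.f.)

ρ = 1.68×10^-6 Ω·cm = 1.68×10^-8 Ω·m
Section 1: A_strand = π(8.9000e-05)² = 2.488e-08 m²; R₁ = ρL/(N·A_s) = (1.68×10^-8)(17.5)/(37×2.488e-08) = 0.3193 Ω
Section 2: A = 2.4 mm² = 2.400e-06 m²
R₂ = (1.68×10^-8)(12.8)/(2.400e-06) = 0.0896 Ω
R = R₁ + R₂ = 0.4089 Ω
V = IR = 16.6 × 0.4089 = 6.79 V

6.79 V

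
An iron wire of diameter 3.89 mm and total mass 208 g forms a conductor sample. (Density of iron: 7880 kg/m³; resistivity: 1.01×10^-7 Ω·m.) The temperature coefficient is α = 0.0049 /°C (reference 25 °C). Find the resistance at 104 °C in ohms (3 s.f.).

A = π(d/2)² = π(1.9450e-03 m)² = 1.1885e-05 m²
L = m/(density·A) = 0.208/(7880×1.1885e-05) = 2.221 m
R = ρL/A = (1.01×10^-7)(2.221)/(1.1885e-05) = 0.01887 Ω
R(104 °C) = 0.01887 × (1 + 0.0049×79) = 0.0262 Ω

0.0262 Ω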